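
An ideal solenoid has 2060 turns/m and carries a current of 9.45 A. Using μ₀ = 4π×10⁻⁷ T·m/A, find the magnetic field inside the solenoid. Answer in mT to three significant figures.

B ≈ 24.5 mT

Inside a long solenoid, B = μ₀nI.
B = (4π×10⁻⁷)(2.060×10^3 m⁻¹)(9.45 A) = 2.446×10^-2 T.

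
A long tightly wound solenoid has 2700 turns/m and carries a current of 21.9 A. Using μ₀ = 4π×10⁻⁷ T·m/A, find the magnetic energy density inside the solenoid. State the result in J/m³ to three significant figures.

u ≈ 2200 J/m³

B = μ₀nI = (4π×10⁻⁷)(2.700×10^3)(21.9) = 7.430×10^-2 T.
u = B²/(2μ₀) = (7.430×10^-2)²/(2×4π×10⁻⁷) = 2.197×10^3 J/m³.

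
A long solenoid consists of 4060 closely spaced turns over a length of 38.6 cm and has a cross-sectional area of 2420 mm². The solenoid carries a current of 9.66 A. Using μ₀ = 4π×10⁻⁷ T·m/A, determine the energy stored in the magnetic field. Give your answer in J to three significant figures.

U ≈ 6.06 J

A = 2420 mm² = 2.420×10^-3 m².
L = μ₀N²A/ℓ = (4π×10⁻⁷)(4060)²(2.420×10^-3)/(0.386) = 0.1299 H.
U = ½LI² = ½(0.1299)(9.66)² = 6.059 J.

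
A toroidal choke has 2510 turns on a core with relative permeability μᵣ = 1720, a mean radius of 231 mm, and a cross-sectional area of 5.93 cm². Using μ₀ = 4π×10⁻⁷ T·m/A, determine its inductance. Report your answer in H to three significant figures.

For a thin toroid, L = μ₀μᵣN²A/(2πR).
L = (4π×10⁻⁷)(1720)(2510)²(5.930×10^-4) / (2π×0.231 m) = 5.564 H.

L ≈ 5.56 H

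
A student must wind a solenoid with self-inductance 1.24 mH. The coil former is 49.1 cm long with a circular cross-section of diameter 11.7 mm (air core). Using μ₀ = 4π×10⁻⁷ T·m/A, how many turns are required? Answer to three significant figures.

A = π(d/2)² = π(5.850×10^-3 m)² = 1.075×10^-4 m².
From L = μ₀N²A/ℓ, N = √(Lℓ / (μ₀A)).
N = √[(1.240×10^-3)(0.491) / ((4π×10⁻⁷)×1.075×10^-4)] = √(4.506×10^6) ≈ 2122.8.

N ≈ 2120 turns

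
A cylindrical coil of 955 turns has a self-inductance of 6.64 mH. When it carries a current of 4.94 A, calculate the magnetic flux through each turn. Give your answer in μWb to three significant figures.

Φ_B ≈ 34.3 μWb

From L = NΦ_B/I, the flux per turn is Φ_B = LI/N.
Φ_B = (6.640×10^-3 H)(4.94 A)/955 = 3.4347×10^-5 Wb.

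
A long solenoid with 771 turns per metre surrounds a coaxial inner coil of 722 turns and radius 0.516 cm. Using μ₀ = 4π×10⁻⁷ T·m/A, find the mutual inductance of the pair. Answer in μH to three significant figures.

The outer solenoid produces a uniform field B₁ = μ₀n₁I₁ across the inner coil,
so the flux linkage is N₂Φ = N₂B₁A₂ = μ₀n₁N₂A₂·I₁, giving M = μ₀n₁N₂A₂.
A₂ = πr² = π(5.160×10^-3 m)² = 8.3647×10^-5 m².
M = (4π×10⁻⁷)(771)(722)(8.3647×10^-5) = 5.851×10^-5 H.

M ≈ 58.5 μH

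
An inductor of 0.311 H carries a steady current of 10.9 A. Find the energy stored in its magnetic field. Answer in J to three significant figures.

U ≈ 18.5 J

Stored magnetic energy: U = ½LI².
U = ½(0.311 H)(10.9 A)² = 18.47 J.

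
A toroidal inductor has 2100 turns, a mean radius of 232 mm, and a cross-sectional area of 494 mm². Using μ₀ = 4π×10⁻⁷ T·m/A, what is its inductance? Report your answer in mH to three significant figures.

For a thin toroid, L = μ₀N²A/(2πR).
L = (4π×10⁻⁷)(2100)²(4.940×10^-4) / (2π×0.232 m) = 1.878×10^-3 H.

L ≈ 1.88 mH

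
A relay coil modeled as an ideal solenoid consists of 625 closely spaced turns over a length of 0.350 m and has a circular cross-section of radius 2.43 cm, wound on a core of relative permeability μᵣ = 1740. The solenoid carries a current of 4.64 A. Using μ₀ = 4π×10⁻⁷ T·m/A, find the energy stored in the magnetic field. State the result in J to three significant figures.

U ≈ 48.7 J

A = πr² = π(2.430×10^-2 m)² = 1.855×10^-3 m².
L = μ₀μᵣN²A/ℓ = (4π×10⁻⁷)(1740)(625)²(1.855×10^-3)/(0.35) = 4.527 H.
U = ½LI² = ½(4.527)(4.64)² = 48.73 J.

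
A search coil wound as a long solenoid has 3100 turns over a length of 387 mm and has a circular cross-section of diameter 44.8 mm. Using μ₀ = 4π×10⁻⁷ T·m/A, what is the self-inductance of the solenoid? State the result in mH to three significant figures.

L ≈ 49.2 mH

A = π(d/2)² = π(2.240×10^-2 m)² = 1.576×10^-3 m².
For a long solenoid, L = μ₀N²A/ℓ.
L = (4π×10⁻⁷)(3100)²(1.576×10^-3)/(0.387 m) = 4.919×10^-2 H.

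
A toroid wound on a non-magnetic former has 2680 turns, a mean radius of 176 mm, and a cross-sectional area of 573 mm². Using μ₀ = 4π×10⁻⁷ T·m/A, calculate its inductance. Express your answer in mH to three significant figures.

For a thin toroid, L = μ₀N²A/(2πR).
L = (4π×10⁻⁷)(2680)²(5.730×10^-4) / (2π×0.176 m) = 4.677×10^-3 H.

L ≈ 4.68 mH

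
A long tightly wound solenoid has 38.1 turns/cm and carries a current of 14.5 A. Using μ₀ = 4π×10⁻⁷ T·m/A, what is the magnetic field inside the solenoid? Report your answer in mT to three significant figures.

Inside a long solenoid, B = μ₀nI.
B = (4π×10⁻⁷)(3.810×10^3 m⁻¹)(14.5 A) = 6.942×10^-2 T.

B ≈ 69.4 mT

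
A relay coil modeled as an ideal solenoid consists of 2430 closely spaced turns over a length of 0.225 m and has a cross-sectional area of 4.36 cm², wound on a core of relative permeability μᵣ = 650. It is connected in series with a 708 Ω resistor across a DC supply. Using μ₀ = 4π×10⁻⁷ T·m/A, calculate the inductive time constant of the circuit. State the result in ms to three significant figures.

τ ≈ 13.2 ms

A = 4.36 cm² = 4.360×10^-4 m².
L = μ₀μᵣN²A/ℓ = (4π×10⁻⁷)(650)(2430)²(4.360×10^-4)/(0.225) = 9.346 H.
τ = L/R = (9.346)/(708) = 1.320×10^-2 s.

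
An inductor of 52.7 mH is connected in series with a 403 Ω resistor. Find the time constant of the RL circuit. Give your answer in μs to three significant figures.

τ ≈ 131 μs

τ = L/R = (5.270×10^-2 H)/(403 Ω) = 1.308×10^-4 s.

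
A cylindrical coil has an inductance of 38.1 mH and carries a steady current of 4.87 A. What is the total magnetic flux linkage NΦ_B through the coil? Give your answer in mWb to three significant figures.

From L = NΦ_B/I, the flux linkage is NΦ_B = LI.
NΦ_B = (3.810×10^-2 H)(4.87 A) = 0.1855 Wb.

NΦ_B ≈ 186 mWb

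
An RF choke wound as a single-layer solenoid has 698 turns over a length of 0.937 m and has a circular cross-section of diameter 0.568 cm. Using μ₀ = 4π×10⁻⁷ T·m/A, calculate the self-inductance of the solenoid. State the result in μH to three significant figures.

A = π(d/2)² = π(2.840×10^-3 m)² = 2.534×10^-5 m².
For a long solenoid, L = μ₀N²A/ℓ.
L = (4π×10⁻⁷)(698)²(2.534×10^-5)/(0.937 m) = 1.656×10^-5 H.

L ≈ 16.6 μH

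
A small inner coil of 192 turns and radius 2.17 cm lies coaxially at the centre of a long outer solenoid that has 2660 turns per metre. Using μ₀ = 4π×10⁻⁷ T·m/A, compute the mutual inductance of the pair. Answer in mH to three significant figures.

The outer solenoid produces a uniform field B₁ = μ₀n₁I₁ across the inner coil,
so the flux linkage is N₂Φ = N₂B₁A₂ = μ₀n₁N₂A₂·I₁, giving M = μ₀n₁N₂A₂.
A₂ = πr² = π(2.170×10^-2 m)² = 1.479×10^-3 m².
M = (4π×10⁻⁷)(2660)(192)(1.479×10^-3) = 9.494×10^-4 H.

M ≈ 0.949 mH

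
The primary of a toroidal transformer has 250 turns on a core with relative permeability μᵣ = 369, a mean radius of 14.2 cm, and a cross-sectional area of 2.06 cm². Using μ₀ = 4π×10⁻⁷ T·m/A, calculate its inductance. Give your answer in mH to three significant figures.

For a thin toroid, L = μ₀μᵣN²A/(2πR).
L = (4π×10⁻⁷)(369)(250)²(2.060×10^-4) / (2π×0.142 m) = 6.691×10^-3 H.

L ≈ 6.69 mH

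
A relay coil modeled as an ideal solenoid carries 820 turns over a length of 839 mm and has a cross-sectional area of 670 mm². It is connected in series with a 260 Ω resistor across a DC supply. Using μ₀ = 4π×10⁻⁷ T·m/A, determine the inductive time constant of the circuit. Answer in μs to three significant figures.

τ ≈ 2.60 μs

A = 670 mm² = 6.700×10^-4 m².
L = μ₀N²A/ℓ = (4π×10⁻⁷)(820)²(6.700×10^-4)/(0.839) = 6.748×10^-4 H.
τ = L/R = (6.748×10^-4)/(260) = 2.595×10^-6 s.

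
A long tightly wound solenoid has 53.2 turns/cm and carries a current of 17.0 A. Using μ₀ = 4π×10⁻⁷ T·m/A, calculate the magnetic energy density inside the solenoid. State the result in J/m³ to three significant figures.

B = μ₀nI = (4π×10⁻⁷)(5.320×10^3)(17.0) = 0.1137 T.
u = B²/(2μ₀) = (0.1137)²/(2×4π×10⁻⁷) = 5.139×10^3 J/m³.

u ≈ 5140 J/m³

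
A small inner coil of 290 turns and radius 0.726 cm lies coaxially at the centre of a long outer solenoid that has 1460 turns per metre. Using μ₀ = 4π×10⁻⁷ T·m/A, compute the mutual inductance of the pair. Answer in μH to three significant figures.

M ≈ 88.1 μH

The outer solenoid produces a uniform field B₁ = μ₀n₁I₁ across the inner coil,
so the flux linkage is N₂Φ = N₂B₁A₂ = μ₀n₁N₂A₂·I₁, giving M = μ₀n₁N₂A₂.
A₂ = πr² = π(7.260×10^-3 m)² = 1.656×10^-4 m².
M = (4π×10⁻⁷)(1460)(290)(1.656×10^-4) = 8.810×10^-5 H.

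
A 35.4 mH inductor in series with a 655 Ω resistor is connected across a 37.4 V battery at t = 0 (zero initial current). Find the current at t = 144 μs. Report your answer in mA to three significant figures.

τ = L/R = 3.540×10^-2/655 = 5.4046×10^-5 s; final current I_∞ = ε/R = 37.4/655 = 5.710×10^-2 A.
I(t) = I_∞(1 − e^(−t/τ)) with t/τ = 2.664.
I = (5.710×10^-2)(1 − e^(−2.664)) = 5.312×10^-2 A.

I ≈ 53.1 mA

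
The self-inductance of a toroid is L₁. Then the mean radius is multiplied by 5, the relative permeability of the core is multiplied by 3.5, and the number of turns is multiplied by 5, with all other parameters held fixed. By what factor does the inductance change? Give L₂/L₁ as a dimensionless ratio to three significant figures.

For a toroid, L ∝ μᵣN²A/R.
L₂/L₁ = (5)^-1 × (3.5) × (5)^2 = 17.5.

L₂/L₁ = 17.5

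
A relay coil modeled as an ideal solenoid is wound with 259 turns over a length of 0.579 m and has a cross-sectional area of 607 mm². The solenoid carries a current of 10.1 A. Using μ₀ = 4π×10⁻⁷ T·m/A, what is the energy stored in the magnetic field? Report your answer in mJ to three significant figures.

A = 607 mm² = 6.070×10^-4 m².
L = μ₀N²A/ℓ = (4π×10⁻⁷)(259)²(6.070×10^-4)/(0.579) = 8.837×10^-5 H.
U = ½LI² = ½(8.837×10^-5)(10.1)² = 4.507×10^-3 J.

U ≈ 4.51 mJ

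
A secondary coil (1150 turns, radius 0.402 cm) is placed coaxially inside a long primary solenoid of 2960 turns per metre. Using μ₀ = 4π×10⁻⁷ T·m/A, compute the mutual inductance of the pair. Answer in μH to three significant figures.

The outer solenoid produces a uniform field B₁ = μ₀n₁I₁ across the inner coil,
so the flux linkage is N₂Φ = N₂B₁A₂ = μ₀n₁N₂A₂·I₁, giving M = μ₀n₁N₂A₂.
A₂ = πr² = π(4.020×10^-3 m)² = 5.077×10^-5 m².
M = (4π×10⁻⁷)(2960)(1150)(5.077×10^-5) = 2.172×10^-4 H.

M ≈ 217 μH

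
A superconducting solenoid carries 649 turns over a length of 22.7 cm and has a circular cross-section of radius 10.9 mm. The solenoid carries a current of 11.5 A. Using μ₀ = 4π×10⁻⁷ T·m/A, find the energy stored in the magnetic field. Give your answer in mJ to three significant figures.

A = πr² = π(1.090×10^-2 m)² = 3.733×10^-4 m².
L = μ₀N²A/ℓ = (4π×10⁻⁷)(649)²(3.733×10^-4)/(0.227) = 8.703×10^-4 H.
U = ½LI² = ½(8.703×10^-4)(11.5)² = 5.75496×10^-2 J.

U ≈ 57.5 mJ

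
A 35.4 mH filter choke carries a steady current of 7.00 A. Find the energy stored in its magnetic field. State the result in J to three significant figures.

Stored magnetic energy: U = ½LI².
U = ½(3.540×10^-2 H)(7.00 A)² = 0.8673 J.

U ≈ 0.867 J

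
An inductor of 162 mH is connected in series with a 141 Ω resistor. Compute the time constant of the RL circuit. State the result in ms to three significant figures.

τ ≈ 1.15 ms

τ = L/R = (0.162 H)/(141 Ω) = 1.149×10^-3 s.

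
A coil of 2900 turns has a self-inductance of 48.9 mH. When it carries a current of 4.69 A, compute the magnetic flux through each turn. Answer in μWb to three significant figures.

Φ_B ≈ 79.1 μWb

From L = NΦ_B/I, the flux per turn is Φ_B = LI/N.
Φ_B = (4.890×10^-2 H)(4.69 A)/2900 = 7.908×10^-5 Wb.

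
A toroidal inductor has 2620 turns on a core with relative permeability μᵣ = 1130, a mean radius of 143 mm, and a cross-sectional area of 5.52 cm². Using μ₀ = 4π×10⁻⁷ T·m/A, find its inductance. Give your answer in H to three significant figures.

L ≈ 5.99 H

For a thin toroid, L = μ₀μᵣN²A/(2πR).
L = (4π×10⁻⁷)(1130)(2620)²(5.520×10^-4) / (2π×0.143 m) = 5.988 H.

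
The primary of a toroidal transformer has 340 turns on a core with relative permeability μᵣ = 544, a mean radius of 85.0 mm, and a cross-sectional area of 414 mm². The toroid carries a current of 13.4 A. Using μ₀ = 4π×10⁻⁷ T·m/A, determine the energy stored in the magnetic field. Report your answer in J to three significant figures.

U ≈ 5.50 J

L = μ₀μᵣN²A/(2πR) = (4π×10⁻⁷)(544)(340)²(4.140×10^-4)/(2π×8.500×10^-2) = 6.126×10^-2 H.
U = ½LI² = ½(6.126×10^-2)(13.4)² = 5.5 J.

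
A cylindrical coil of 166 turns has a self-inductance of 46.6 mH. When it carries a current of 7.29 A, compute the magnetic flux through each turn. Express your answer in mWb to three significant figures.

From L = NΦ_B/I, the flux per turn is Φ_B = LI/N.
Φ_B = (4.660×10^-2 H)(7.29 A)/166 = 2.046×10^-3 Wb.

Φ_B ≈ 2.05 mWb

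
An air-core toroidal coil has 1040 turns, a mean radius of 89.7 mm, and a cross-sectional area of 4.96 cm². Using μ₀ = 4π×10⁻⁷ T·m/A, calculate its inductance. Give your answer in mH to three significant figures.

L ≈ 1.20 mH

For a thin toroid, L = μ₀N²A/(2πR).
L = (4π×10⁻⁷)(1040)²(4.960×10^-4) / (2π×8.970×10^-2 m) = 1.196×10^-3 H.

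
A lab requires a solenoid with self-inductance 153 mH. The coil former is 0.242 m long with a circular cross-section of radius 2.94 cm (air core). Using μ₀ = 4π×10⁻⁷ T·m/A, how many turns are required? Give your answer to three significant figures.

A = πr² = π(2.940×10^-2 m)² = 2.715×10^-3 m².
From L = μ₀N²A/ℓ, N = √(Lℓ / (μ₀A)).
N = √[(0.153)(0.242) / ((4π×10⁻⁷)×2.715×10^-3)] = √(1.085×10^7) ≈ 3294.0.

N ≈ 3290 turns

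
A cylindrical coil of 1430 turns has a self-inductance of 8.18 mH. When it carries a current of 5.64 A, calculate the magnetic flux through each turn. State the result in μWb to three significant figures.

From L = NΦ_B/I, the flux per turn is Φ_B = LI/N.
Φ_B = (8.180×10^-3 H)(5.64 A)/1430 = 3.226×10^-5 Wb.

Φ_B ≈ 32.3 μWb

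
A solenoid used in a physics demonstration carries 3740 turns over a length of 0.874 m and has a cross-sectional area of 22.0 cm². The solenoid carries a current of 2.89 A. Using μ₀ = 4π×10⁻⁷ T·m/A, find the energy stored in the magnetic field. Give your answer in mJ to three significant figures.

A = 22.0 cm² = 2.200×10^-3 m².
L = μ₀N²A/ℓ = (4π×10⁻⁷)(3740)²(2.200×10^-3)/(0.874) = 4.4245×10^-2 H.
U = ½LI² = ½(4.4245×10^-2)(2.89)² = 0.1848 J.

U ≈ 185 mJ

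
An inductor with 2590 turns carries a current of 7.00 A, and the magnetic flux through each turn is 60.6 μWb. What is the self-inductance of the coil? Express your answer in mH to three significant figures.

Self-inductance is defined by L = NΦ_B/I (flux linkage over current).
L = (2590)(6.060×10^-5 Wb)/(7.00 A) = 2.242×10^-2 H.

L ≈ 22.4 mH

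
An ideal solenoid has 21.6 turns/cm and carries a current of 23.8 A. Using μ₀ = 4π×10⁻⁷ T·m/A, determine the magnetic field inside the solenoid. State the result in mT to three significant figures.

B ≈ 64.6 mT

Inside a long solenoid, B = μ₀nI.
B = (4π×10⁻⁷)(2.160×10^3 m⁻¹)(23.8 A) = 6.460×10^-2 T.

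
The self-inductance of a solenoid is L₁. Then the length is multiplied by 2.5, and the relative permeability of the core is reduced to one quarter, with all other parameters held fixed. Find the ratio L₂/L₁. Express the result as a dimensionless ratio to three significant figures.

L₂/L₁ = 0.100

For a solenoid, L ∝ μᵣN²A/ℓ.
L₂/L₁ = (2.5)^-1 × (0.25) = 0.100.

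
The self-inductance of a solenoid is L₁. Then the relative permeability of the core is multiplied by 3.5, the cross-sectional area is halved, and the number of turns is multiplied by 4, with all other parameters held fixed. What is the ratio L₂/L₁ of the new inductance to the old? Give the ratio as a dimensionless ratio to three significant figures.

L₂/L₁ = 28.0

For a solenoid, L ∝ μᵣN²A/ℓ.
L₂/L₁ = (3.5) × (0.5) × (4)^2 = 28.0.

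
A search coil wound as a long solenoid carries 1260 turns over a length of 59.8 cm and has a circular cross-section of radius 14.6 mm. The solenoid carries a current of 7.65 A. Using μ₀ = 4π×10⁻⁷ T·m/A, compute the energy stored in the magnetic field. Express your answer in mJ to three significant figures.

U ≈ 65.4 mJ

A = πr² = π(1.460×10^-2 m)² = 6.697×10^-4 m².
L = μ₀N²A/ℓ = (4π×10⁻⁷)(1260)²(6.697×10^-4)/(0.598) = 2.234×10^-3 H.
U = ½LI² = ½(2.234×10^-3)(7.65)² = 6.537×10^-2 J.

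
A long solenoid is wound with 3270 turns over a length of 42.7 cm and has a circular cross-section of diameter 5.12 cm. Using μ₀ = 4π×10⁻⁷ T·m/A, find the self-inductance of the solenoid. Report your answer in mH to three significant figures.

L ≈ 64.8 mH

A = π(d/2)² = π(2.560×10^-2 m)² = 2.059×10^-3 m².
For a long solenoid, L = μ₀N²A/ℓ.
L = (4π×10⁻⁷)(3270)²(2.059×10^-3)/(0.427 m) = 6.479×10^-2 H.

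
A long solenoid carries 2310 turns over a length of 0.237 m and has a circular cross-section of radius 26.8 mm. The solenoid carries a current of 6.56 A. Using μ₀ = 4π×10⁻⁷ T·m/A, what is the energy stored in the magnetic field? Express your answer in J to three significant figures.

A = πr² = π(2.680×10^-2 m)² = 2.256×10^-3 m².
L = μ₀N²A/ℓ = (4π×10⁻⁷)(2310)²(2.256×10^-3)/(0.237) = 6.384×10^-2 H.
U = ½LI² = ½(6.384×10^-2)(6.56)² = 1.374 J.

U ≈ 1.37 J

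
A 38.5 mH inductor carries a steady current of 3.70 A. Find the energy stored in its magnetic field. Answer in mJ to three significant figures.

U ≈ 264 mJ

Stored magnetic energy: U = ½LI².
U = ½(3.850×10^-2 H)(3.70 A)² = 0.2635 J.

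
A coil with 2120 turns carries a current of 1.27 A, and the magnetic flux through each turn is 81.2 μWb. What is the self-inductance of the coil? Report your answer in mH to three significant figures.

Self-inductance is defined by L = NΦ_B/I (flux linkage over current).
L = (2120)(8.120×10^-5 Wb)/(1.27 A) = 0.1355 H.

L ≈ 136 mH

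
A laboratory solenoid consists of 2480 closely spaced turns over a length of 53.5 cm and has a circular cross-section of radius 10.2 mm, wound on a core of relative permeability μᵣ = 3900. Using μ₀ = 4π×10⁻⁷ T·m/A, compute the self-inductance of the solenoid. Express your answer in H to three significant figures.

L ≈ 18.4 H

A = πr² = π(1.020×10^-2 m)² = 3.269×10^-4 m².
For a long solenoid, L = μ₀μᵣN²A/ℓ.
L = (4π×10⁻⁷)(3900)(2480)²(3.269×10^-4)/(0.535 m) = 18.42 H.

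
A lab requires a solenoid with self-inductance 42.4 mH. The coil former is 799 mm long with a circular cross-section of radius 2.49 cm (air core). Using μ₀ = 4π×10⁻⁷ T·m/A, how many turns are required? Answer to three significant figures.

A = πr² = π(2.490×10^-2 m)² = 1.948×10^-3 m².
From L = μ₀N²A/ℓ, N = √(Lℓ / (μ₀A)).
N = √[(4.240×10^-2)(0.799) / ((4π×10⁻⁷)×1.948×10^-3)] = √(1.384×10^7) ≈ 3720.3.

N ≈ 3720 turns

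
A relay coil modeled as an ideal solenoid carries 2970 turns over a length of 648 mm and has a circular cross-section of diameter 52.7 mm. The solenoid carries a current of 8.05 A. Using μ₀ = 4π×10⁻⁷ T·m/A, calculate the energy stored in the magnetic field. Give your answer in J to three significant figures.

U ≈ 1.21 J

A = π(d/2)² = π(2.635×10^-2 m)² = 2.181×10^-3 m².
L = μ₀N²A/ℓ = (4π×10⁻⁷)(2970)²(2.181×10^-3)/(0.648) = 3.731×10^-2 H.
U = ½LI² = ½(3.731×10^-2)(8.05)² = 1.209 J.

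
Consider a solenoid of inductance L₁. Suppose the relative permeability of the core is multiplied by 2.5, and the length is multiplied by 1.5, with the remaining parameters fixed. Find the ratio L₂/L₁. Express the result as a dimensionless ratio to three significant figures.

For a solenoid, L ∝ μᵣN²A/ℓ.
L₂/L₁ = (2.5) × (1.5)^-1 = 1.67.

L₂/L₁ = 1.67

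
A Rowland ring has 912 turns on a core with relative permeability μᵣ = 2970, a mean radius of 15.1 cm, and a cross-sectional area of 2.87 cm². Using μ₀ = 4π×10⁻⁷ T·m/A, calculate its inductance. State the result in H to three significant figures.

For a thin toroid, L = μ₀μᵣN²A/(2πR).
L = (4π×10⁻⁷)(2970)(912)²(2.870×10^-4) / (2π×0.151 m) = 0.939 H.

L ≈ 0.939 H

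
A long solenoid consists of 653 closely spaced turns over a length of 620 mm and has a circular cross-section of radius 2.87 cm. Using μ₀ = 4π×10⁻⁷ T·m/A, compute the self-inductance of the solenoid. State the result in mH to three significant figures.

L ≈ 2.24 mH

A = πr² = π(2.870×10^-2 m)² = 2.588×10^-3 m².
For a long solenoid, L = μ₀N²A/ℓ.
L = (4π×10⁻⁷)(653)²(2.588×10^-3)/(0.62 m) = 2.236×10^-3 H.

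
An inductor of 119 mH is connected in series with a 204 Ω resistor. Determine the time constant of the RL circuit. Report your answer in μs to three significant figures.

τ = L/R = (0.119 H)/(204 Ω) = 5.833×10^-4 s.

τ ≈ 583 μs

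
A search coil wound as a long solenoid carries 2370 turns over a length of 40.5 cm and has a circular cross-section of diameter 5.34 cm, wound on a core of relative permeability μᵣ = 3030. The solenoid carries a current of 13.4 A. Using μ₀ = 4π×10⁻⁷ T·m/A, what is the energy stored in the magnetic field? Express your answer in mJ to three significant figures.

A = π(d/2)² = π(2.670×10^-2 m)² = 2.240×10^-3 m².
L = μ₀μᵣN²A/ℓ = (4π×10⁻⁷)(3030)(2370)²(2.240×10^-3)/(0.405) = 118.3 H.
U = ½LI² = ½(118.3)(13.4)² = 1.062×10^4 J.

U ≈ 10600000 mJ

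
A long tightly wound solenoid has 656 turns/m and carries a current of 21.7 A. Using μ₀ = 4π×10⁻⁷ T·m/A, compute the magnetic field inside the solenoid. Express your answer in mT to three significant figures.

Inside a long solenoid, B = μ₀nI.
B = (4π×10⁻⁷)(656 m⁻¹)(21.7 A) = 1.789×10^-2 T.

B ≈ 17.9 mT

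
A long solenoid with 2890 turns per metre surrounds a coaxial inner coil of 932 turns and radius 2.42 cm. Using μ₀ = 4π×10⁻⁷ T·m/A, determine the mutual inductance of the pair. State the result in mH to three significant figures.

M ≈ 6.23 mH

The outer solenoid produces a uniform field B₁ = μ₀n₁I₁ across the inner coil,
so the flux linkage is N₂Φ = N₂B₁A₂ = μ₀n₁N₂A₂·I₁, giving M = μ₀n₁N₂A₂.
A₂ = πr² = π(2.420×10^-2 m)² = 1.840×10^-3 m².
M = (4π×10⁻⁷)(2890)(932)(1.840×10^-3) = 6.227×10^-3 H.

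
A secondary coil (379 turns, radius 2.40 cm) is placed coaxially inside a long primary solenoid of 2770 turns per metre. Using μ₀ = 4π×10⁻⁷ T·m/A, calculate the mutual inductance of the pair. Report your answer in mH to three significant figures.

M ≈ 2.39 mH

The outer solenoid produces a uniform field B₁ = μ₀n₁I₁ across the inner coil,
so the flux linkage is N₂Φ = N₂B₁A₂ = μ₀n₁N₂A₂·I₁, giving M = μ₀n₁N₂A₂.
A₂ = πr² = π(2.400×10^-2 m)² = 1.810×10^-3 m².
M = (4π×10⁻⁷)(2770)(379)(1.810×10^-3) = 2.387×10^-3 H.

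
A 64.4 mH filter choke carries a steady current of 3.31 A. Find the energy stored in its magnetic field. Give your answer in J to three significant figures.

U ≈ 0.353 J

Stored magnetic energy: U = ½LI².
U = ½(6.440×10^-2 H)(3.31 A)² = 0.3528 J.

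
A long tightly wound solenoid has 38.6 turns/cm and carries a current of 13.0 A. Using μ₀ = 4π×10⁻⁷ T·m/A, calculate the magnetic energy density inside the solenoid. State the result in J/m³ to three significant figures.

B = μ₀nI = (4π×10⁻⁷)(3.860×10^3)(13.0) = 6.306×10^-2 T.
u = B²/(2μ₀) = (6.306×10^-2)²/(2×4π×10⁻⁷) = 1.582×10^3 J/m³.

u ≈ 1580 J/m³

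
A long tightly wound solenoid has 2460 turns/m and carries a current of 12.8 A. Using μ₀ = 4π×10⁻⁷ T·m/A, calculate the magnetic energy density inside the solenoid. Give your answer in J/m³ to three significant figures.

B = μ₀nI = (4π×10⁻⁷)(2.460×10^3)(12.8) = 3.957×10^-2 T.
u = B²/(2μ₀) = (3.957×10^-2)²/(2×4π×10⁻⁷) = 623 J/m³.

u ≈ 623 J/m³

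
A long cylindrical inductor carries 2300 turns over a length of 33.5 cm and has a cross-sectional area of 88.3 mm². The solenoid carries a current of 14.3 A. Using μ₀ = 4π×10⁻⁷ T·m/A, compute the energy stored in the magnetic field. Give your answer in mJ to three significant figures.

U ≈ 179 mJ

A = 88.3 mm² = 8.830×10^-5 m².
L = μ₀N²A/ℓ = (4π×10⁻⁷)(2300)²(8.830×10^-5)/(0.335) = 1.752×10^-3 H.
U = ½LI² = ½(1.752×10^-3)(14.3)² = 0.1792 J.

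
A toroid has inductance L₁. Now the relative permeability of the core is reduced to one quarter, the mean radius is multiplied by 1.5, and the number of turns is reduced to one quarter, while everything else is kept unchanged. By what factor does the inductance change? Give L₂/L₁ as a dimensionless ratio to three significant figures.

For a toroid, L ∝ μᵣN²A/R.
L₂/L₁ = (0.25) × (1.5)^-1 × (0.25)^2 = 0.0104.

L₂/L₁ = 0.0104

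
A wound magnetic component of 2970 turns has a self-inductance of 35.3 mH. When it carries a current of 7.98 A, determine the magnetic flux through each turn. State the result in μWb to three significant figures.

Φ_B ≈ 94.8 μWb

From L = NΦ_B/I, the flux per turn is Φ_B = LI/N.
Φ_B = (3.530×10^-2 H)(7.98 A)/2970 = 9.4846×10^-5 Wb.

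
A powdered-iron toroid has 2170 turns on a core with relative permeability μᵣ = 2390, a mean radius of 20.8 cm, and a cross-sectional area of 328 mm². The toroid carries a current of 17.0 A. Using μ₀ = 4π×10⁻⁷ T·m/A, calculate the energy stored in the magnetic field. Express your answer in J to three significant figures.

L = μ₀μᵣN²A/(2πR) = (4π×10⁻⁷)(2390)(2170)²(3.280×10^-4)/(2π×0.208) = 3.549 H.
U = ½LI² = ½(3.549)(17.0)² = 512.9 J.

U ≈ 513 J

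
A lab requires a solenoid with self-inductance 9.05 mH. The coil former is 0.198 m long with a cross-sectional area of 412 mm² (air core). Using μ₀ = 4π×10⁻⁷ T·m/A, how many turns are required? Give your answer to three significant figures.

N ≈ 1860 turns

A = 412 mm² = 4.120×10^-4 m².
From L = μ₀N²A/ℓ, N = √(Lℓ / (μ₀A)).
N = √[(9.050×10^-3)(0.198) / ((4π×10⁻⁷)×4.120×10^-4)] = √(3.461×10^6) ≈ 1860.4.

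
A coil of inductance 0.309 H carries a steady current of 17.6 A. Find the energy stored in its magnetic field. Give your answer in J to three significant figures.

U ≈ 47.9 J

Stored magnetic energy: U = ½LI².
U = ½(0.309 H)(17.6 A)² = 47.86 J.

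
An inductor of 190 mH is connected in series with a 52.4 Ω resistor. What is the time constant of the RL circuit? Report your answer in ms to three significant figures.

τ ≈ 3.63 ms

τ = L/R = (0.19 H)/(52.4 Ω) = 3.626×10^-3 s.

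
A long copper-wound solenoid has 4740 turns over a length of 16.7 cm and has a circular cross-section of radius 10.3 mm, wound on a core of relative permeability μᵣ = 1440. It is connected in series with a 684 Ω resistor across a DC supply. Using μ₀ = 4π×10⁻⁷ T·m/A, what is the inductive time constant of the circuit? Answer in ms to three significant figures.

A = πr² = π(1.030×10^-2 m)² = 3.333×10^-4 m².
L = μ₀μᵣN²A/ℓ = (4π×10⁻⁷)(1440)(4740)²(3.333×10^-4)/(0.167) = 81.14 H.
τ = L/R = (81.14)/(684) = 0.1186 s.

τ ≈ 119 ms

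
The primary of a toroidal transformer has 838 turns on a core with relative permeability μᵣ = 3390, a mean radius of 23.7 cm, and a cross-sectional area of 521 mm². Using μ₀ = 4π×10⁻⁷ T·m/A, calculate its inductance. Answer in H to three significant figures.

L ≈ 1.05 H

For a thin toroid, L = μ₀μᵣN²A/(2πR).
L = (4π×10⁻⁷)(3390)(838)²(5.210×10^-4) / (2π×0.237 m) = 1.047 H.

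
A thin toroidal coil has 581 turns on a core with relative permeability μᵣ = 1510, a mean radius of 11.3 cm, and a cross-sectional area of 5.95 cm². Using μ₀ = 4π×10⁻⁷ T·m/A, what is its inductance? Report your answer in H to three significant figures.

L ≈ 0.537 H

For a thin toroid, L = μ₀μᵣN²A/(2πR).
L = (4π×10⁻⁷)(1510)(581)²(5.950×10^-4) / (2π×0.113 m) = 0.5368 H.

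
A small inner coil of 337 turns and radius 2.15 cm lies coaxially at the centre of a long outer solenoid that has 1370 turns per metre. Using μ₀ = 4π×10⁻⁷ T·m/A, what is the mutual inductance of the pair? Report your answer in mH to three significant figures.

M ≈ 0.843 mH

The outer solenoid produces a uniform field B₁ = μ₀n₁I₁ across the inner coil,
so the flux linkage is N₂Φ = N₂B₁A₂ = μ₀n₁N₂A₂·I₁, giving M = μ₀n₁N₂A₂.
A₂ = πr² = π(2.150×10^-2 m)² = 1.452×10^-3 m².
M = (4π×10⁻⁷)(1370)(337)(1.452×10^-3) = 8.425×10^-4 H.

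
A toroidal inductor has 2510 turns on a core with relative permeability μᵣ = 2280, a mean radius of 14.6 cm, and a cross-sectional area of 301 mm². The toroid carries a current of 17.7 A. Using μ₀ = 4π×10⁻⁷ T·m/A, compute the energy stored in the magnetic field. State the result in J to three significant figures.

U ≈ 928 J

L = μ₀μᵣN²A/(2πR) = (4π×10⁻⁷)(2280)(2510)²(3.010×10^-4)/(2π×0.146) = 5.923 H.
U = ½LI² = ½(5.923)(17.7)² = 927.8 J.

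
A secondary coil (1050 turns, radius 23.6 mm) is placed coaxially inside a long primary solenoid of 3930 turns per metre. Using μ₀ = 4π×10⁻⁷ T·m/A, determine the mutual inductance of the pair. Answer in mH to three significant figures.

M ≈ 9.07 mH

The outer solenoid produces a uniform field B₁ = μ₀n₁I₁ across the inner coil,
so the flux linkage is N₂Φ = N₂B₁A₂ = μ₀n₁N₂A₂·I₁, giving M = μ₀n₁N₂A₂.
A₂ = πr² = π(2.360×10^-2 m)² = 1.750×10^-3 m².
M = (4π×10⁻⁷)(3930)(1050)(1.750×10^-3) = 9.073×10^-3 H.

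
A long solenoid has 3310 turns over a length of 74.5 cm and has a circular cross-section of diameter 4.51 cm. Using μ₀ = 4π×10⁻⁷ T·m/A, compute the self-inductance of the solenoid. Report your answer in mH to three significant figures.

A = π(d/2)² = π(2.255×10^-2 m)² = 1.598×10^-3 m².
For a long solenoid, L = μ₀N²A/ℓ.
L = (4π×10⁻⁷)(3310)²(1.598×10^-3)/(0.745 m) = 2.952×10^-2 H.

L ≈ 29.5 mH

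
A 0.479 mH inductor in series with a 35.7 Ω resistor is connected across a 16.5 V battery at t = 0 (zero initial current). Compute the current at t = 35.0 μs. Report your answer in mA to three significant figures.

I ≈ 428 mA

τ = L/R = 4.790×10^-4/35.7 = 1.342×10^-5 s; final current I_∞ = ε/R = 16.5/35.7 = 0.4622 A.
I(t) = I_∞(1 − e^(−t/τ)) with t/τ = 2.609.
I = (0.4622)(1 − e^(−2.609)) = 0.4281 A.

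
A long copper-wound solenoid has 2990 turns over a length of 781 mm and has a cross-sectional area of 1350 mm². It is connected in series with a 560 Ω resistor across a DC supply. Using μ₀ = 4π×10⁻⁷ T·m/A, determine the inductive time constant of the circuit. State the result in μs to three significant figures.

A = 1350 mm² = 1.350×10^-3 m².
L = μ₀N²A/ℓ = (4π×10⁻⁷)(2990)²(1.350×10^-3)/(0.781) = 1.942×10^-2 H.
τ = L/R = (1.942×10^-2)/(560) = 3.468×10^-5 s.

τ ≈ 34.7 μs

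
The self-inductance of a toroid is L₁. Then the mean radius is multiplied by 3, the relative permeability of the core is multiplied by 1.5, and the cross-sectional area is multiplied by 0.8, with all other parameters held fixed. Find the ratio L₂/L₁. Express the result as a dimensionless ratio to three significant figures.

For a toroid, L ∝ μᵣN²A/R.
L₂/L₁ = (3)^-1 × (1.5) × (0.8) = 0.400.

L₂/L₁ = 0.400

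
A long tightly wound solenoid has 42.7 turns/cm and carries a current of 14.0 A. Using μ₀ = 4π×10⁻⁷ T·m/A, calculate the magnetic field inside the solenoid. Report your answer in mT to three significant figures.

B ≈ 75.1 mT

Inside a long solenoid, B = μ₀nI.
B = (4π×10⁻⁷)(4.270×10^3 m⁻¹)(14.0 A) = 7.512×10^-2 T.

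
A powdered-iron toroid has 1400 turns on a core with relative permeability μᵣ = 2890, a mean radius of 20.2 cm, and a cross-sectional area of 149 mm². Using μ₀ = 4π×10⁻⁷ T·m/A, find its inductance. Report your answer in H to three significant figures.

L ≈ 0.836 H

For a thin toroid, L = μ₀μᵣN²A/(2πR).
L = (4π×10⁻⁷)(2890)(1400)²(1.490×10^-4) / (2π×0.202 m) = 0.8356 H.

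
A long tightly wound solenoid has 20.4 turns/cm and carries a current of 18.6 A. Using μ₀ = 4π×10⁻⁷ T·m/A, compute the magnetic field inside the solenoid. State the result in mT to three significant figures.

B ≈ 47.7 mT

Inside a long solenoid, B = μ₀nI.
B = (4π×10⁻⁷)(2.040×10^3 m⁻¹)(18.6 A) = 4.768×10^-2 T.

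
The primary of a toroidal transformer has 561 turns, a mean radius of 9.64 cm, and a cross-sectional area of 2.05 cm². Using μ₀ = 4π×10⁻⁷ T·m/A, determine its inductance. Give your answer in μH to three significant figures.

L ≈ 134 μH

For a thin toroid, L = μ₀N²A/(2πR).
L = (4π×10⁻⁷)(561)²(2.050×10^-4) / (2π×9.640×10^-2 m) = 1.339×10^-4 H.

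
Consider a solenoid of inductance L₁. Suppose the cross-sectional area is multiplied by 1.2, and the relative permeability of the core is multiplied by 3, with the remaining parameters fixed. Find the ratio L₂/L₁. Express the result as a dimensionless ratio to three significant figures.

For a solenoid, L ∝ μᵣN²A/ℓ.
L₂/L₁ = (1.2) × (3) = 3.60.

L₂/L₁ = 3.60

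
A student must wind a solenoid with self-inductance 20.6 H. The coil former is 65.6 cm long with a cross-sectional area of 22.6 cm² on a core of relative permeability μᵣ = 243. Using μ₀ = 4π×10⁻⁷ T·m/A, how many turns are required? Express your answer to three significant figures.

N ≈ 4430 turns

A = 22.6 cm² = 2.260×10^-3 m².
From L = μ₀μᵣN²A/ℓ, N = √(Lℓ / (μ₀μᵣA)).
N = √[(20.6)(0.656) / ((4π×10⁻⁷)(243)×2.260×10^-3)] = √(1.958×10^7) ≈ 4425.1.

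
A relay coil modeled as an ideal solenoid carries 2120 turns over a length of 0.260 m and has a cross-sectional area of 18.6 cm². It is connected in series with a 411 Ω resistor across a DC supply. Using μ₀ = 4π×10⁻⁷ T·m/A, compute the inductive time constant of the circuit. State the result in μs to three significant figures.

A = 18.6 cm² = 1.860×10^-3 m².
L = μ₀N²A/ℓ = (4π×10⁻⁷)(2120)²(1.860×10^-3)/(0.26) = 4.040×10^-2 H.
τ = L/R = (4.040×10^-2)/(411) = 9.831×10^-5 s.

τ ≈ 98.3 μs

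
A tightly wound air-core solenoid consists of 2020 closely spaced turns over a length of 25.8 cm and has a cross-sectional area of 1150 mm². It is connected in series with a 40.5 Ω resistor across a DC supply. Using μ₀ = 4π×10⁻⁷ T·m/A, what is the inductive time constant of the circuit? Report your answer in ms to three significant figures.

τ ≈ 0.564 ms

A = 1150 mm² = 1.150×10^-3 m².
L = μ₀N²A/ℓ = (4π×10⁻⁷)(2020)²(1.150×10^-3)/(0.258) = 2.286×10^-2 H.
τ = L/R = (2.286×10^-2)/(40.5) = 5.643×10^-4 s.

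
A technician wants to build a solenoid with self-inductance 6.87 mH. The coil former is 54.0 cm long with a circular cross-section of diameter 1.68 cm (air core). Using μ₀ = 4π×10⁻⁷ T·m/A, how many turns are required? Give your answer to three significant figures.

N ≈ 3650 turns

A = π(d/2)² = π(8.400×10^-3 m)² = 2.217×10^-4 m².
From L = μ₀N²A/ℓ, N = √(Lℓ / (μ₀A)).
N = √[(6.870×10^-3)(0.54) / ((4π×10⁻⁷)×2.217×10^-4)] = √(1.332×10^7) ≈ 3649.4.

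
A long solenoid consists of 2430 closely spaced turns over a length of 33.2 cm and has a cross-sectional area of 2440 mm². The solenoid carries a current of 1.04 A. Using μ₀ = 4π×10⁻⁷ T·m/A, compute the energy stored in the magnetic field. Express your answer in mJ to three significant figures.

U ≈ 29.5 mJ

A = 2440 mm² = 2.440×10^-3 m².
L = μ₀N²A/ℓ = (4π×10⁻⁷)(2430)²(2.440×10^-3)/(0.332) = 5.453×10^-2 H.
U = ½LI² = ½(5.453×10^-2)(1.04)² = 2.949×10^-2 J.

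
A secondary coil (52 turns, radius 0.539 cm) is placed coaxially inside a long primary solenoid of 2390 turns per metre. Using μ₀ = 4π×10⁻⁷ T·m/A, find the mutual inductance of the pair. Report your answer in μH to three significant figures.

The outer solenoid produces a uniform field B₁ = μ₀n₁I₁ across the inner coil,
so the flux linkage is N₂Φ = N₂B₁A₂ = μ₀n₁N₂A₂·I₁, giving M = μ₀n₁N₂A₂.
A₂ = πr² = π(5.390×10^-3 m)² = 9.127×10^-5 m².
M = (4π×10⁻⁷)(2390)(52)(9.127×10^-5) = 1.425×10^-5 H.

M ≈ 14.3 μH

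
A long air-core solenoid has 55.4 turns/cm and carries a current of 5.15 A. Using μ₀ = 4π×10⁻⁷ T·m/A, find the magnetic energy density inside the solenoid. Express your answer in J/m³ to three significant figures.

B = μ₀nI = (4π×10⁻⁷)(5.540×10^3)(5.15) = 3.585×10^-2 T.
u = B²/(2μ₀) = (3.585×10^-2)²/(2×4π×10⁻⁷) = 511.46 J/m³.

u ≈ 511 J/m³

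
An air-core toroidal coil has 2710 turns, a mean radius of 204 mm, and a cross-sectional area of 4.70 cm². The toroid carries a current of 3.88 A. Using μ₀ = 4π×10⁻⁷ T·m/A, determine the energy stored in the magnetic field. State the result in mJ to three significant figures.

L = μ₀N²A/(2πR) = (4π×10⁻⁷)(2710)²(4.700×10^-4)/(2π×0.204) = 3.384×10^-3 H.
U = ½LI² = ½(3.384×10^-3)(3.88)² = 2.547×10^-2 J.

U ≈ 25.5 mJ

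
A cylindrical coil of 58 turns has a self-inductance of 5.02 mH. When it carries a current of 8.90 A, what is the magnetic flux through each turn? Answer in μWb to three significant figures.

From L = NΦ_B/I, the flux per turn is Φ_B = LI/N.
Φ_B = (5.020×10^-3 H)(8.90 A)/58 = 7.703×10^-4 Wb.

Φ_B ≈ 770 μWb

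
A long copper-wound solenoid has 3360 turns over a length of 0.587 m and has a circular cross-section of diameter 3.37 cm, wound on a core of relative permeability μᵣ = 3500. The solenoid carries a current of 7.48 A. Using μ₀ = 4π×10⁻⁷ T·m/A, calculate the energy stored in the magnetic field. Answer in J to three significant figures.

A = π(d/2)² = π(1.685×10^-2 m)² = 8.920×10^-4 m².
L = μ₀μᵣN²A/ℓ = (4π×10⁻⁷)(3500)(3360)²(8.920×10^-4)/(0.587) = 75.45 H.
U = ½LI² = ½(75.45)(7.48)² = 2.111×10^3 J.

U ≈ 2110 J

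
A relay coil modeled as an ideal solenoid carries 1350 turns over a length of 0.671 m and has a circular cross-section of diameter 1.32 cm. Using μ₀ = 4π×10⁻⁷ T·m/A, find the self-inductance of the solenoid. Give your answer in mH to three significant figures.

A = π(d/2)² = π(6.600×10^-3 m)² = 1.368×10^-4 m².
For a long solenoid, L = μ₀N²A/ℓ.
L = (4π×10⁻⁷)(1350)²(1.368×10^-4)/(0.671 m) = 4.671×10^-4 H.

L ≈ 0.467 mH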